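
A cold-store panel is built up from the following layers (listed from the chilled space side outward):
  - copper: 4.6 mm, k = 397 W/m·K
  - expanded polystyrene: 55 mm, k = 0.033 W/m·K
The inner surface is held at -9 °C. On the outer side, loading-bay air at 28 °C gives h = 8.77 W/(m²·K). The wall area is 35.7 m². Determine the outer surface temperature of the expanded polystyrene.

Thermal resistances in series:
R_copper = L/(kA) = 0.0046/(397×35.7) = 3.246×10^-7 K/W
R_expanded polystyrene = L/(kA) = 0.055/(0.033×35.7) = 0.04669 K/W
R_outer film = 1/(h_o·A) = 1/(8.77×35.7) = 0.003194 K/W
R_total = 0.04988 K/W;  Q = ΔT/R_total = 37/0.04988 = 741.8 W
T_interface = T_inner + Q·ΣR(inner→interface) = -9 + 742×0.04669

T ≈ 25.6 °C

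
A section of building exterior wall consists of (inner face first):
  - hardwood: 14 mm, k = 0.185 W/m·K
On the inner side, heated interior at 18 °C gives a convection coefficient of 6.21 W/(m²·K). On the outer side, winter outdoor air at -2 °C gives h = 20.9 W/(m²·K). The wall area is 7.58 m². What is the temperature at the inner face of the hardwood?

Using the resistance-network approach (series):
R_inner film = 1/(h_i·A) = 1/(6.21×7.58) = 0.02124 K/W
R_hardwood = L/(kA) = 0.014/(0.185×7.58) = 0.009984 K/W
R_outer film = 1/(h_o·A) = 1/(20.9×7.58) = 0.006312 K/W
R_total = 0.03754 K/W;  Q = ΔT/R_total = 20/0.03754 = 532.8 W
T_interface = T_inner − Q·ΣR(inner→interface) = 18 − 533×0.02124

T ≈ 6.68 °C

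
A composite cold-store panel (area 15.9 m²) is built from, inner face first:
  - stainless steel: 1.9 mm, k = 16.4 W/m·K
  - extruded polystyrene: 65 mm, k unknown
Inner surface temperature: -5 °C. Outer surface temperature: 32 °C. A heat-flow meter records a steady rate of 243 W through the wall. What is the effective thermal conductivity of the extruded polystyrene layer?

k ≈ 0.0268 W/(m·K)

Model the wall as resistances in series:
R_stainless steel = L/(kA) = 0.0019/(16.4×15.9) = 7.286×10^-6 K/W
Sum of known resistances R_other = 7.286×10^-6 K/W
Total R = ΔT/Q = 37/243 = 0.1523 K/W
R_extruded polystyrene = R_total − R_other = 0.1523 K/W
k = L/(R·A) = 0.065/(0.1523×15.9)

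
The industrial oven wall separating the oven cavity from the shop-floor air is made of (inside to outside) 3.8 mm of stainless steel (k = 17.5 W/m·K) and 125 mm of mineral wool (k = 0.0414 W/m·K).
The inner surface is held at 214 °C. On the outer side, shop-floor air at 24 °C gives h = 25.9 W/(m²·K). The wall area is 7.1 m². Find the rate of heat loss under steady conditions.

Q ≈ 441 W

Using the resistance-network approach (series):
R_stainless steel = L/(kA) = 0.0038/(17.5×7.1) = 3.058×10^-5 K/W
R_mineral wool = L/(kA) = 0.125/(0.0414×7.1) = 0.4253 K/W
R_outer film = 1/(h_o·A) = 1/(25.9×7.1) = 0.005438 K/W
R_total = 0.4307 K/W
Q = ΔT / R_total = 190 / 0.4307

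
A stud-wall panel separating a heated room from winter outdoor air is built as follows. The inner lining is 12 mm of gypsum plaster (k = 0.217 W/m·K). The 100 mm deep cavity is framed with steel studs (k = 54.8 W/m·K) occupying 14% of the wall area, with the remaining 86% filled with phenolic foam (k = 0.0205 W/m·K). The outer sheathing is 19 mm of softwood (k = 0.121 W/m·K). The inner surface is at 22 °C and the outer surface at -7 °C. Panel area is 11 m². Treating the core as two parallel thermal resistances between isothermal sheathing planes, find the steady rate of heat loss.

Sheathing layers in series; stud and cavity paths in parallel between them.
R_inner = 0.012/(0.217×11) = 0.005027 K/W
R_stud  = 0.1/(54.8×0.14×11) = 0.001185 K/W
R_cav   = 0.1/(0.0205×0.86×11) = 0.5156 K/W
1/R_core = 1/R_stud + 1/R_cav → R_core = 0.001182 K/W
R_outer = 0.019/(0.121×11) = 0.01427 K/W
R_total = 0.02048 K/W
Q = ΔT/R_total = 29/0.02048

Q ≈ 1420 W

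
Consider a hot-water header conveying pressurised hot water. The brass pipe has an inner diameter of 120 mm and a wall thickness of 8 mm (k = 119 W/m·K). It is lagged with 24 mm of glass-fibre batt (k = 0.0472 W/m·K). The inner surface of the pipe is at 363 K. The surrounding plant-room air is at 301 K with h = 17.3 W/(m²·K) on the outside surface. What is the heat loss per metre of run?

q′ ≈ 55.4 W/m

For a radial system each layer contributes R = ln(r_out/r_in)/(2πkL); films add R = 1/(hA).
R_brass pipe wall = ln(68/60)/(2π×119×1) = 1.674×10^-4 K/W
R_glass-fibre batt = ln(92/68)/(2π×0.0472×1) = 1.019 K/W
R_outer film = 1/(h_o·2πr_oL) = 1/(17.3×2π×0.092×1) = 0.1 K/W
R_total = 1.119 K/W
Q = ΔT/R_total = 62/1.119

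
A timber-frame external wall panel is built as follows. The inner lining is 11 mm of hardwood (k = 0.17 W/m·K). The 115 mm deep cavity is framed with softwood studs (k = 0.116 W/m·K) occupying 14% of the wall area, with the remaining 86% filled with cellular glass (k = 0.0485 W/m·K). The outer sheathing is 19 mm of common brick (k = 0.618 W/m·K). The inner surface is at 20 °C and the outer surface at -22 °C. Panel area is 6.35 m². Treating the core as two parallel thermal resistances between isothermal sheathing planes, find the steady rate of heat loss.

Sheathing layers in series; stud and cavity paths in parallel between them.
R_inner = 0.011/(0.17×6.35) = 0.01019 K/W
R_stud  = 0.115/(0.116×0.14×6.35) = 1.115 K/W
R_cav   = 0.115/(0.0485×0.86×6.35) = 0.4342 K/W
1/R_core = 1/R_stud + 1/R_cav → R_core = 0.3125 K/W
R_outer = 0.019/(0.618×6.35) = 0.004842 K/W
R_total = 0.3275 K/W
Q = ΔT/R_total = 42/0.3275

Q ≈ 128 W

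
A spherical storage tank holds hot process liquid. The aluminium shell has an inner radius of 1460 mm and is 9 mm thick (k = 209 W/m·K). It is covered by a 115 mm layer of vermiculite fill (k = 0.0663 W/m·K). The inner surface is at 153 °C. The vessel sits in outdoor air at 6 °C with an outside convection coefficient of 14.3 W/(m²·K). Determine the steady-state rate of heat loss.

Q ≈ 2390 W

Each spherical layer contributes R = (1/r_i − 1/r_o)/(4πk):
R_aluminium shell = (1/1.46 − 1/1.469)/(4π×209) = 1.598×10^-6 K/W
R_vermiculite fill = (1/1.469 − 1/1.584)/(4π×0.0663) = 0.05932 K/W
R_outer film = 1/(h·4πr_o²) = 1/(14.3×4π×1.584²) = 0.002218 K/W
R_total = 0.06154 K/W
Q = ΔT/R_total = 147/0.06154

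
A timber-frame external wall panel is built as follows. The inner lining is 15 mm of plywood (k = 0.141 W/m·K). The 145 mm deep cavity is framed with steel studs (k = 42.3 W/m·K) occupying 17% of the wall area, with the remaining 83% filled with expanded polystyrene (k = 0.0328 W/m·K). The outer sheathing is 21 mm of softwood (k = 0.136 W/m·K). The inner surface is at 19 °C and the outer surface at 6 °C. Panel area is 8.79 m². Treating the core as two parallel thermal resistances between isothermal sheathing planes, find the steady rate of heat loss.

Q ≈ 407 W

Sheathing layers in series; stud and cavity paths in parallel between them.
R_inner = 0.015/(0.141×8.79) = 0.0121 K/W
R_stud  = 0.145/(42.3×0.17×8.79) = 0.002294 K/W
R_cav   = 0.145/(0.0328×0.83×8.79) = 0.6059 K/W
1/R_core = 1/R_stud + 1/R_cav → R_core = 0.002285 K/W
R_outer = 0.021/(0.136×8.79) = 0.01757 K/W
R_total = 0.03195 K/W
Q = ΔT/R_total = 13/0.03195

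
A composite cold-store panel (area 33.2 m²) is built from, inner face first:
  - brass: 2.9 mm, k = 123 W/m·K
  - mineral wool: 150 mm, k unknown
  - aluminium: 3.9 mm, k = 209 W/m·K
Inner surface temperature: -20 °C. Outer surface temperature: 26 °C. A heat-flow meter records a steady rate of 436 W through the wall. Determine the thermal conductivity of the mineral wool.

k ≈ 0.0428 W/(m·K)

Treating each layer as a thermal resistance in series:
R_brass = L/(kA) = 0.0029/(123×33.2) = 7.102×10^-7 K/W
R_aluminium = L/(kA) = 0.0039/(209×33.2) = 5.621×10^-7 K/W
Sum of known resistances R_other = 1.272×10^-6 K/W
Total R = ΔT/Q = 46/436 = 0.1055 K/W
R_mineral wool = R_total − R_other = 0.1055 K/W
k = L/(R·A) = 0.15/(0.1055×33.2)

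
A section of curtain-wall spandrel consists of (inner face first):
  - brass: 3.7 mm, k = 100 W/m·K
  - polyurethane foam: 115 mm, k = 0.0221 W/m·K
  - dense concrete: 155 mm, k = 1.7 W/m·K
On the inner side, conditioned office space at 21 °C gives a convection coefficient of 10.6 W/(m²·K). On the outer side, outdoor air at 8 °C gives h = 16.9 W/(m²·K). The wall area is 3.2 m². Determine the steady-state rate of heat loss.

Q ≈ 7.64 W

Model the wall as resistances in series:
R_inner film = 1/(h_i·A) = 1/(10.6×3.2) = 0.02948 K/W
R_brass = L/(kA) = 0.0037/(100×3.2) = 1.156×10^-5 K/W
R_polyurethane foam = L/(kA) = 0.115/(0.0221×3.2) = 1.626 K/W
R_dense concrete = L/(kA) = 0.155/(1.7×3.2) = 0.02849 K/W
R_outer film = 1/(h_o·A) = 1/(16.9×3.2) = 0.01849 K/W
R_total = 1.703 K/W
Q = ΔT / R_total = 13 / 1.703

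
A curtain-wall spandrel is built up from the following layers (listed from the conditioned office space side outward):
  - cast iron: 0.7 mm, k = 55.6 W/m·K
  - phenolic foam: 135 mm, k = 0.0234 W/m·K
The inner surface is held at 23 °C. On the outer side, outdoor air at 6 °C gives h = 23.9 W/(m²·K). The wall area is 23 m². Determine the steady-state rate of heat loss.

Treating each layer as a thermal resistance in series:
R_cast iron = L/(kA) = 0.0007/(55.6×23) = 5.474×10^-7 K/W
R_phenolic foam = L/(kA) = 0.135/(0.0234×23) = 0.2508 K/W
R_outer film = 1/(h_o·A) = 1/(23.9×23) = 0.001819 K/W
R_total = 0.2527 K/W
Q = ΔT / R_total = 17 / 0.2527

Q ≈ 67.3 W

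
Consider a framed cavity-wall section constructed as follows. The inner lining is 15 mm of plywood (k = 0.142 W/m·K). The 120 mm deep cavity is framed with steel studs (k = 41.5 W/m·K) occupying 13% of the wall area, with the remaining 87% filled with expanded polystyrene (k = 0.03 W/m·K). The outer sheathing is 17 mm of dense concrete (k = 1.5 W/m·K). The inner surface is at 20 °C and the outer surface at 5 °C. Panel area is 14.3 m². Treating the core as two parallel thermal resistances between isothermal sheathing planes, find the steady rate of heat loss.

Sheathing layers in series; stud and cavity paths in parallel between them.
R_inner = 0.015/(0.142×14.3) = 0.007387 K/W
R_stud  = 0.12/(41.5×0.13×14.3) = 0.001555 K/W
R_cav   = 0.12/(0.03×0.87×14.3) = 0.3215 K/W
1/R_core = 1/R_stud + 1/R_cav → R_core = 0.001548 K/W
R_outer = 0.017/(1.5×14.3) = 7.925×10^-4 K/W
R_total = 0.009727 K/W
Q = ΔT/R_total = 15/0.009727

Q ≈ 1540 W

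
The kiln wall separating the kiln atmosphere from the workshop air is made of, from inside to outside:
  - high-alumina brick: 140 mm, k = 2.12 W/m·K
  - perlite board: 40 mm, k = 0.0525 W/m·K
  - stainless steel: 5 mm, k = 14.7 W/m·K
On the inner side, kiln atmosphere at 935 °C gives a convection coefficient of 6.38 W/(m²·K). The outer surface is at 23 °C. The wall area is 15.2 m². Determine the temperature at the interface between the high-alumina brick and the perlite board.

T ≈ 729 °C

Treating each layer as a thermal resistance in series:
R_inner film = 1/(h_i·A) = 1/(6.38×15.2) = 0.01031 K/W
R_high-alumina brick = L/(kA) = 0.14/(2.12×15.2) = 0.004345 K/W
R_perlite board = L/(kA) = 0.04/(0.0525×15.2) = 0.05013 K/W
R_stainless steel = L/(kA) = 0.005/(14.7×15.2) = 2.238×10^-5 K/W
R_total = 0.0648 K/W;  Q = ΔT/R_total = 912/0.0648 = 14070 W
T_interface = T_inner − Q·ΣR(inner→interface) = 935 − 14100×0.01466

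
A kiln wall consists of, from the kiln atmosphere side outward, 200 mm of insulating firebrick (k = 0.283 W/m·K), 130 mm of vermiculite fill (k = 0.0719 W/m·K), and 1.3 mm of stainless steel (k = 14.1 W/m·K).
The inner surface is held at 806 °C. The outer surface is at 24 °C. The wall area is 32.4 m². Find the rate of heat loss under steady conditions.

Model the wall as resistances in series:
R_insulating firebrick = L/(kA) = 0.2/(0.283×32.4) = 0.02181 K/W
R_vermiculite fill = L/(kA) = 0.13/(0.0719×32.4) = 0.0558 K/W
R_stainless steel = L/(kA) = 0.0013/(14.1×32.4) = 2.846×10^-6 K/W
R_total = 0.07762 K/W
Q = ΔT / R_total = 782 / 0.07762

Q ≈ 10100 W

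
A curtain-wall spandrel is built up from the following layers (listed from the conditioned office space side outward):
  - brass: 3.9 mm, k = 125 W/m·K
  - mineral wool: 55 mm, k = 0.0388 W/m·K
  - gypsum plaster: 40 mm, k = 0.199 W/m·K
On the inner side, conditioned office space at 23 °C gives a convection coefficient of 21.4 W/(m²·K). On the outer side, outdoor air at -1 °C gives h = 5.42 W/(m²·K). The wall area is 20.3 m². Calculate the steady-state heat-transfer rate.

Thermal resistances in series:
R_inner film = 1/(h_i·A) = 1/(21.4×20.3) = 0.002302 K/W
R_brass = L/(kA) = 0.0039/(125×20.3) = 1.537×10^-6 K/W
R_mineral wool = L/(kA) = 0.055/(0.0388×20.3) = 0.06983 K/W
R_gypsum plaster = L/(kA) = 0.04/(0.199×20.3) = 0.009902 K/W
R_outer film = 1/(h_o·A) = 1/(5.42×20.3) = 0.009089 K/W
R_total = 0.09112 K/W
Q = ΔT / R_total = 24 / 0.09112

Q ≈ 263 W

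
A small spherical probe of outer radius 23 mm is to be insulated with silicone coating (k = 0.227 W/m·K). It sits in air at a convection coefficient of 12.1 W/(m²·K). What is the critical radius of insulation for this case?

For a sphere r_cr = 2k/h = 2×0.227/12.1
r_cr = 37.5 mm; since the bare radius (23 mm) is below r_cr, adding a thin layer of insulation will *increase* heat loss.

r_cr ≈ 37.5 mm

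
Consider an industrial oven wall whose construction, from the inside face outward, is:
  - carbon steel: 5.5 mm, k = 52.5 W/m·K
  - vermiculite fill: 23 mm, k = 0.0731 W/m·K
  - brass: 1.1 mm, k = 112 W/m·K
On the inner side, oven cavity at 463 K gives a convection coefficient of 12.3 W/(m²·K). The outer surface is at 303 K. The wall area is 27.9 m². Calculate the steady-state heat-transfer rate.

Q ≈ 11300 W

Thermal resistances in series:
R_inner film = 1/(h_i·A) = 1/(12.3×27.9) = 0.002914 K/W
R_carbon steel = L/(kA) = 0.0055/(52.5×27.9) = 3.755×10^-6 K/W
R_vermiculite fill = L/(kA) = 0.023/(0.0731×27.9) = 0.01128 K/W
R_brass = L/(kA) = 0.0011/(112×27.9) = 3.52×10^-7 K/W
R_total = 0.0142 K/W
Q = ΔT / R_total = 160 / 0.0142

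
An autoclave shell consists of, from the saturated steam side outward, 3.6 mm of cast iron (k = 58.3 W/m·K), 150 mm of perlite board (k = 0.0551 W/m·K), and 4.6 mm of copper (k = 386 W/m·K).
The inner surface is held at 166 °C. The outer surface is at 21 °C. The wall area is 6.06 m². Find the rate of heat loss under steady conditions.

Q ≈ 323 W

Model the wall as resistances in series:
R_cast iron = L/(kA) = 0.0036/(58.3×6.06) = 1.019×10^-5 K/W
R_perlite board = L/(kA) = 0.15/(0.0551×6.06) = 0.4492 K/W
R_copper = L/(kA) = 0.0046/(386×6.06) = 1.967×10^-6 K/W
R_total = 0.4492 K/W
Q = ΔT / R_total = 145 / 0.4492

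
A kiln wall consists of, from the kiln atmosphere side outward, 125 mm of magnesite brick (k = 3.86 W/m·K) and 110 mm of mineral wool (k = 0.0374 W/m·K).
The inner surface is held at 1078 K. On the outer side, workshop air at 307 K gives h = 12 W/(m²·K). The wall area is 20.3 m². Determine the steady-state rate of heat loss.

Q ≈ 5120 W

Treating each layer as a thermal resistance in series:
R_magnesite brick = L/(kA) = 0.125/(3.86×20.3) = 0.001595 K/W
R_mineral wool = L/(kA) = 0.11/(0.0374×20.3) = 0.1449 K/W
R_outer film = 1/(h_o·A) = 1/(12×20.3) = 0.004105 K/W
R_total = 0.1506 K/W
Q = ΔT / R_total = 771 / 0.1506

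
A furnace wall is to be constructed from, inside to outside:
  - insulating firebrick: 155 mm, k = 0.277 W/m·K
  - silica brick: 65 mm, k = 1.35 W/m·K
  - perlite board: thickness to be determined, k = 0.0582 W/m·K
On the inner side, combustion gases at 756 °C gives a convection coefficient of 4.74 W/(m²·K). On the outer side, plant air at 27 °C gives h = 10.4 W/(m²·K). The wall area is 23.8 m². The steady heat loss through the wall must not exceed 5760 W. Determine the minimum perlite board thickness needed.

L ≈ 122 mm

Using the resistance-network approach (series):
R_inner film = 1/(h_i·A) = 1/(4.74×23.8) = 0.008864 K/W
R_insulating firebrick = L/(kA) = 0.155/(0.277×23.8) = 0.02351 K/W
R_silica brick = L/(kA) = 0.065/(1.35×23.8) = 0.002023 K/W
R_outer film = 1/(h_o·A) = 1/(10.4×23.8) = 0.00404 K/W
Sum of the known resistances R_other = 0.03844 K/W
Required total resistance R_tot = ΔT/Q_allow = 729/5760 = 0.1266 K/W
R_perlite board = R_tot − R_other = 0.08812 K/W
L = R·k·A = 0.08812×0.0582×23.8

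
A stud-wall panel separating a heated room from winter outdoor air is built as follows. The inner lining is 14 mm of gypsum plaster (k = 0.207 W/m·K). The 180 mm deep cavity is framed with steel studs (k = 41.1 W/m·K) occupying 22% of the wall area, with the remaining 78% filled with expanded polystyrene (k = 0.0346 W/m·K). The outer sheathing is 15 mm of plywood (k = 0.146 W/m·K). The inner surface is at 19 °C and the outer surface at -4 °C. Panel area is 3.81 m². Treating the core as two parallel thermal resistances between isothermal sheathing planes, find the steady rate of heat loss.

Q ≈ 461 W

Sheathing layers in series; stud and cavity paths in parallel between them.
R_inner = 0.014/(0.207×3.81) = 0.01775 K/W
R_stud  = 0.18/(41.1×0.22×3.81) = 0.005225 K/W
R_cav   = 0.18/(0.0346×0.78×3.81) = 1.751 K/W
1/R_core = 1/R_stud + 1/R_cav → R_core = 0.005209 K/W
R_outer = 0.015/(0.146×3.81) = 0.02697 K/W
R_total = 0.04993 K/W
Q = ΔT/R_total = 23/0.04993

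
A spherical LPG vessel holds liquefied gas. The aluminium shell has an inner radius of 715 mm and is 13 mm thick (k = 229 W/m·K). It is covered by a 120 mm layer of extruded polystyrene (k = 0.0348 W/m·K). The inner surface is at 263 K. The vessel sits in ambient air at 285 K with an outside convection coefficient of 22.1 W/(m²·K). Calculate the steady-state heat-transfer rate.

Q ≈ 48.9 W

Spherical conduction: R = (1/r_in − 1/r_out)/(4πk) per layer; series-sum.
R_aluminium shell = (1/0.715 − 1/0.728)/(4π×229) = 8.679×10^-6 K/W
R_extruded polystyrene = (1/0.728 − 1/0.848)/(4π×0.0348) = 0.4445 K/W
R_outer film = 1/(h·4πr_o²) = 1/(22.1×4π×0.848²) = 0.005007 K/W
R_total = 0.4495 K/W
Q = ΔT/R_total = 22/0.4495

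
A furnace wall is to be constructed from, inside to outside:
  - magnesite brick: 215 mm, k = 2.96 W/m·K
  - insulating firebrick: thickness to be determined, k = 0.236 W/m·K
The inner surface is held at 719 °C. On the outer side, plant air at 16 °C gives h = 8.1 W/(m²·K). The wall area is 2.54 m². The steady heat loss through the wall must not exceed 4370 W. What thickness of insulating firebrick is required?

Thermal resistances in series:
R_magnesite brick = L/(kA) = 0.215/(2.96×2.54) = 0.0286 K/W
R_outer film = 1/(h_o·A) = 1/(8.1×2.54) = 0.04861 K/W
Sum of the known resistances R_other = 0.0772 K/W
Required total resistance R_tot = ΔT/Q_allow = 703/4370 = 0.1609 K/W
R_insulating firebrick = R_tot − R_other = 0.08367 K/W
L = R·k·A = 0.08367×0.236×2.54

L ≈ 50.2 mm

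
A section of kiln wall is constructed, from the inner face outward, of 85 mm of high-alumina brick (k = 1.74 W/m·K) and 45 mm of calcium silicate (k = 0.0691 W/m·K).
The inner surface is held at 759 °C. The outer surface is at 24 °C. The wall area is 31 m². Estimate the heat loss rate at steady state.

Model the wall as resistances in series:
R_high-alumina brick = L/(kA) = 0.085/(1.74×31) = 0.001576 K/W
R_calcium silicate = L/(kA) = 0.045/(0.0691×31) = 0.02101 K/W
R_total = 0.02258 K/W
Q = ΔT / R_total = 735 / 0.02258

Q ≈ 32500 W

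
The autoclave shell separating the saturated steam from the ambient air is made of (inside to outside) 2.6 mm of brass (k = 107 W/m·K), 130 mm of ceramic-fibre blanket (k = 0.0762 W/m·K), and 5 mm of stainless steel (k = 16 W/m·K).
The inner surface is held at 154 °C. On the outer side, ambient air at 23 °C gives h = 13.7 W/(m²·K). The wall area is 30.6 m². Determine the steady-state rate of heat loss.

Using the resistance-network approach (series):
R_brass = L/(kA) = 0.0026/(107×30.6) = 7.941×10^-7 K/W
R_ceramic-fibre blanket = L/(kA) = 0.13/(0.0762×30.6) = 0.05575 K/W
R_stainless steel = L/(kA) = 0.005/(16×30.6) = 1.021×10^-5 K/W
R_outer film = 1/(h_o·A) = 1/(13.7×30.6) = 0.002385 K/W
R_total = 0.05815 K/W
Q = ΔT / R_total = 131 / 0.05815

Q ≈ 2250 W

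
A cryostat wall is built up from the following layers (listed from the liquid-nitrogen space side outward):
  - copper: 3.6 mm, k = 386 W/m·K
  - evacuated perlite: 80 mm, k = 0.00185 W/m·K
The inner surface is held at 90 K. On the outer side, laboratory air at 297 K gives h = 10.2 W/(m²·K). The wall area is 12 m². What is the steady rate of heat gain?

Treating each layer as a thermal resistance in series:
R_copper = L/(kA) = 0.0036/(386×12) = 7.772×10^-7 K/W
R_evacuated perlite = L/(kA) = 0.08/(0.00185×12) = 3.604 K/W
R_outer film = 1/(h_o·A) = 1/(10.2×12) = 0.00817 K/W
R_total = 3.612 K/W
Q = ΔT / R_total = 207 / 3.612

Q ≈ 57.3 W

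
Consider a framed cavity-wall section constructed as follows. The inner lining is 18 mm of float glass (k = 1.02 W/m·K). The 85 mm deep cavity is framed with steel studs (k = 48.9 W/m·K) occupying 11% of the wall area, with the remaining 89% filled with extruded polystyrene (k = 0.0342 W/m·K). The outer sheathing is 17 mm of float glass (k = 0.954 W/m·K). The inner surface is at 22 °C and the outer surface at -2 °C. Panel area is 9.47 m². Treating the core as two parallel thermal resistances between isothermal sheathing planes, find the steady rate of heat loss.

Q ≈ 4440 W

Sheathing layers in series; stud and cavity paths in parallel between them.
R_inner = 0.018/(1.02×9.47) = 0.001863 K/W
R_stud  = 0.085/(48.9×0.11×9.47) = 0.001669 K/W
R_cav   = 0.085/(0.0342×0.89×9.47) = 0.2949 K/W
1/R_core = 1/R_stud + 1/R_cav → R_core = 0.001659 K/W
R_outer = 0.017/(0.954×9.47) = 0.001882 K/W
R_total = 0.005404 K/W
Q = ΔT/R_total = 24/0.005404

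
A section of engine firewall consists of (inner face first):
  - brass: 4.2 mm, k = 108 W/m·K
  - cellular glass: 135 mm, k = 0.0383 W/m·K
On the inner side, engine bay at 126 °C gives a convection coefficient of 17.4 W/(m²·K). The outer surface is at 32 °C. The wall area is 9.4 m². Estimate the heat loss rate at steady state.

Model the wall as resistances in series:
R_inner film = 1/(h_i·A) = 1/(17.4×9.4) = 0.006114 K/W
R_brass = L/(kA) = 0.0042/(108×9.4) = 4.137×10^-6 K/W
R_cellular glass = L/(kA) = 0.135/(0.0383×9.4) = 0.375 K/W
R_total = 0.3811 K/W
Q = ΔT / R_total = 94 / 0.3811

Q ≈ 247 W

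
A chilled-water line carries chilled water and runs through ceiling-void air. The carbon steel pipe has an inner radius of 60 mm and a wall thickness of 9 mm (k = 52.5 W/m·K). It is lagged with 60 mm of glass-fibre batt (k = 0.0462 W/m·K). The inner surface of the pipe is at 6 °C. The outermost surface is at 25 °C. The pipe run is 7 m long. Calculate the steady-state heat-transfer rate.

Q ≈ 61.7 W

Treating each annulus and film as a series resistance:
R_carbon steel pipe wall = ln(69/60)/(2π×52.5×7) = 6.053×10^-5 K/W
R_glass-fibre batt = ln(129/69)/(2π×0.0462×7) = 0.3079 K/W
R_total = 0.308 K/W
Q = ΔT/R_total = 19/0.308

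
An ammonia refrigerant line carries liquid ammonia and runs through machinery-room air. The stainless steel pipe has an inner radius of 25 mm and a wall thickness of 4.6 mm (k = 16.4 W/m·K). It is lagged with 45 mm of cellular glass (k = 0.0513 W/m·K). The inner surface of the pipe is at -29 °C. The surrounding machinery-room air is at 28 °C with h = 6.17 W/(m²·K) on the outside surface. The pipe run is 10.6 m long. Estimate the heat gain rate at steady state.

Q ≈ 188 W

Radial resistances (cylindrical: R_cond = ln(r_o/r_i)/(2πkL), R_conv = 1/(h·2πrL)):
R_stainless steel pipe wall = ln(29.6/25)/(2π×16.4×10.6) = 1.546×10^-4 K/W
R_cellular glass = ln(74.6/29.6)/(2π×0.0513×10.6) = 0.2705 K/W
R_outer film = 1/(h_o·2πr_oL) = 1/(6.17×2π×0.0746×10.6) = 0.03262 K/W
R_total = 0.3033 K/W
Q = ΔT/R_total = 57/0.3033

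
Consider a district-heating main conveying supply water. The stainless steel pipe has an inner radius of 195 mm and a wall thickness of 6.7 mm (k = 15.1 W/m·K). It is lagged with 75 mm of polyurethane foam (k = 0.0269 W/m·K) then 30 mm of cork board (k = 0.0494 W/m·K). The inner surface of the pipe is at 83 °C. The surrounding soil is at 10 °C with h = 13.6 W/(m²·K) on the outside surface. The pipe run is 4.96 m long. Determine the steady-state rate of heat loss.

Q ≈ 162 W

Cylindrical conduction, so R = ln(r₂/r₁)/(2πkL) per layer, in series:
R_stainless steel pipe wall = ln(201.7/195)/(2π×15.1×4.96) = 7.179×10^-5 K/W
R_polyurethane foam = ln(276.7/201.7)/(2π×0.0269×4.96) = 0.3771 K/W
R_cork board = ln(306.7/276.7)/(2π×0.0494×4.96) = 0.06686 K/W
R_outer film = 1/(h_o·2πr_oL) = 1/(13.6×2π×0.3067×4.96) = 0.007693 K/W
R_total = 0.4517 K/W
Q = ΔT/R_total = 73/0.4517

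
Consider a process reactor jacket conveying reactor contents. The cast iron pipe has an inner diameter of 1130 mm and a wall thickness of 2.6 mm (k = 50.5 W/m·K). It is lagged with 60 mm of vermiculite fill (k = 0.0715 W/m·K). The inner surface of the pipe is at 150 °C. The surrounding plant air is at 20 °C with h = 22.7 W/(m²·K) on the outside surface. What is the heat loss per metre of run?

q′ ≈ 554 W/m

Radial resistances (cylindrical: R_cond = ln(r_o/r_i)/(2πkL), R_conv = 1/(h·2πrL)):
R_cast iron pipe wall = ln(567.6/565)/(2π×50.5×1) = 1.447×10^-5 K/W
R_vermiculite fill = ln(627.6/567.6)/(2π×0.0715×1) = 0.2237 K/W
R_outer film = 1/(h_o·2πr_oL) = 1/(22.7×2π×0.6276×1) = 0.01117 K/W
R_total = 0.2349 K/W
Q = ΔT/R_total = 130/0.2349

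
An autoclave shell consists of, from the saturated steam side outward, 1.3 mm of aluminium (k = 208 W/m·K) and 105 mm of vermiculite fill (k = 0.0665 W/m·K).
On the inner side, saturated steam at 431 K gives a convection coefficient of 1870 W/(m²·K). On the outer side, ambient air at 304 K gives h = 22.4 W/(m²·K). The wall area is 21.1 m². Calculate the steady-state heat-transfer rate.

Q ≈ 1650 W

Thermal resistances in series:
R_inner film = 1/(h_i·A) = 1/(1870×21.1) = 2.534×10^-5 K/W
R_aluminium = L/(kA) = 0.0013/(208×21.1) = 2.962×10^-7 K/W
R_vermiculite fill = L/(kA) = 0.105/(0.0665×21.1) = 0.07483 K/W
R_outer film = 1/(h_o·A) = 1/(22.4×21.1) = 0.002116 K/W
R_total = 0.07697 K/W
Q = ΔT / R_total = 127 / 0.07697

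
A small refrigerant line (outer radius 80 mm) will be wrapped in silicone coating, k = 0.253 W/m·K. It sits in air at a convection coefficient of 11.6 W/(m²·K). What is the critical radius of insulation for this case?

r_cr ≈ 21.8 mm

For a cylinder r_cr = k/h = 0.253/11.6
r_cr = 21.8 mm; since the bare radius (80 mm) is above r_cr, any added insulation will reduce heat loss.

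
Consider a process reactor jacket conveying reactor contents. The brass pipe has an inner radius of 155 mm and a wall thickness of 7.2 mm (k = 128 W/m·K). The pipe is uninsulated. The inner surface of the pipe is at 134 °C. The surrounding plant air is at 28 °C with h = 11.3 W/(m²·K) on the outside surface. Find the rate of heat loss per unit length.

Radial resistances (cylindrical: R_cond = ln(r_o/r_i)/(2πkL), R_conv = 1/(h·2πrL)):
R_brass pipe wall = ln(162.2/155)/(2π×128×1) = 5.646×10^-5 K/W
R_outer film = 1/(h_o·2πr_oL) = 1/(11.3×2π×0.1622×1) = 0.08683 K/W
R_total = 0.08689 K/W
Q = ΔT/R_total = 106/0.08689

q′ ≈ 1220 W/m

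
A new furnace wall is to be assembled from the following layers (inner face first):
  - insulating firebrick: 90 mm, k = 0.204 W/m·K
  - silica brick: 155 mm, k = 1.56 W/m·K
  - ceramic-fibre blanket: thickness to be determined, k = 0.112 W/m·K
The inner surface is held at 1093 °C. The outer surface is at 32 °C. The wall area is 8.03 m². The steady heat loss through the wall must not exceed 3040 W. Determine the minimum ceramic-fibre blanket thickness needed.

L ≈ 253 mm

Thermal resistances in series:
R_insulating firebrick = L/(kA) = 0.09/(0.204×8.03) = 0.05494 K/W
R_silica brick = L/(kA) = 0.155/(1.56×8.03) = 0.01237 K/W
Sum of the known resistances R_other = 0.06731 K/W
Required total resistance R_tot = ΔT/Q_allow = 1061/3040 = 0.349 K/W
R_ceramic-fibre blanket = R_tot − R_other = 0.2817 K/W
L = R·k·A = 0.2817×0.112×8.03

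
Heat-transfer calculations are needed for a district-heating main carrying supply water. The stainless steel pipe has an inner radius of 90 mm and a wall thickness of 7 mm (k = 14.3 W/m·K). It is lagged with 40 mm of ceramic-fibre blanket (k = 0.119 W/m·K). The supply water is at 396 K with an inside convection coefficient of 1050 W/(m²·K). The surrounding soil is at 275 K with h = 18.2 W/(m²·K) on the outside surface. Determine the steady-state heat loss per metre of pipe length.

For a radial system each layer contributes R = ln(r_out/r_in)/(2πkL); films add R = 1/(hA).
R_inner film = 1/(h_i·2πr₁L) = 1/(1050×2π×0.09×1) = 0.001684 K/W
R_stainless steel pipe wall = ln(97/90)/(2π×14.3×1) = 8.336×10^-4 K/W
R_ceramic-fibre blanket = ln(137/97)/(2π×0.119×1) = 0.4618 K/W
R_outer film = 1/(h_o·2πr_oL) = 1/(18.2×2π×0.137×1) = 0.06383 K/W
R_total = 0.5281 K/W
Q = ΔT/R_total = 121/0.5281

q′ ≈ 229 W/m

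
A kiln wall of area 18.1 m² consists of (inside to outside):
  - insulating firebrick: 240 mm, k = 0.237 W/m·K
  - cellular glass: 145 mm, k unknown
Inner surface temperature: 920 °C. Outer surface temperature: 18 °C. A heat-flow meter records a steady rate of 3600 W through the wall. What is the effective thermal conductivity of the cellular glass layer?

Model the wall as resistances in series:
R_insulating firebrick = L/(kA) = 0.24/(0.237×18.1) = 0.05595 K/W
Sum of known resistances R_other = 0.05595 K/W
Total R = ΔT/Q = 902/3600 = 0.2506 K/W
R_cellular glass = R_total − R_other = 0.1946 K/W
k = L/(R·A) = 0.145/(0.1946×18.1)

k ≈ 0.0412 W/(m·K)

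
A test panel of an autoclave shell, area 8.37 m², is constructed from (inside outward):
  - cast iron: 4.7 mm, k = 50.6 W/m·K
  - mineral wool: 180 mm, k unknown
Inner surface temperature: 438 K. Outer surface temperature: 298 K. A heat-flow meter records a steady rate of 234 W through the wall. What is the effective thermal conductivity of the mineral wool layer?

k ≈ 0.0359 W/(m·K)

Model the wall as resistances in series:
R_cast iron = L/(kA) = 0.0047/(50.6×8.37) = 1.11×10^-5 K/W
Sum of known resistances R_other = 1.11×10^-5 K/W
Total R = ΔT/Q = 140/234 = 0.5983 K/W
R_mineral wool = R_total − R_other = 0.5983 K/W
k = L/(R·A) = 0.18/(0.5983×8.37)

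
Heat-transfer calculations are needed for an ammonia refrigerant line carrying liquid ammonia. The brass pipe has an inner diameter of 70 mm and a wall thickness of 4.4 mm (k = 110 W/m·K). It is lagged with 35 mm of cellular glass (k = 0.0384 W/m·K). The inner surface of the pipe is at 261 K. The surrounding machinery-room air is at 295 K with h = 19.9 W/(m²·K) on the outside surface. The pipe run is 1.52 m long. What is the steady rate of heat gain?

Treating each annulus and film as a series resistance:
R_brass pipe wall = ln(39.4/35)/(2π×110×1.52) = 1.127×10^-4 K/W
R_cellular glass = ln(74.4/39.4)/(2π×0.0384×1.52) = 1.733 K/W
R_outer film = 1/(h_o·2πr_oL) = 1/(19.9×2π×0.0744×1.52) = 0.07072 K/W
R_total = 1.804 K/W
Q = ΔT/R_total = 34/1.804

Q ≈ 18.8 W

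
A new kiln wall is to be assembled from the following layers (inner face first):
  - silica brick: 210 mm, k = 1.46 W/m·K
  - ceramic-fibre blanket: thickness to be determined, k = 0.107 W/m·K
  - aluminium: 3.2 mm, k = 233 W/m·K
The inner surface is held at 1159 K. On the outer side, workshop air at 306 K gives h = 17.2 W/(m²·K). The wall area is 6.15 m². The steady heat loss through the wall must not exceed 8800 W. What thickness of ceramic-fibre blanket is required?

L ≈ 42.2 mm

Series thermal resistances:
R_silica brick = L/(kA) = 0.21/(1.46×6.15) = 0.02339 K/W
R_aluminium = L/(kA) = 0.0032/(233×6.15) = 2.233×10^-6 K/W
R_outer film = 1/(h_o·A) = 1/(17.2×6.15) = 0.009454 K/W
Sum of the known resistances R_other = 0.03284 K/W
Required total resistance R_tot = ΔT/Q_allow = 853/8800 = 0.09693 K/W
R_ceramic-fibre blanket = R_tot − R_other = 0.06409 K/W
L = R·k·A = 0.06409×0.107×6.15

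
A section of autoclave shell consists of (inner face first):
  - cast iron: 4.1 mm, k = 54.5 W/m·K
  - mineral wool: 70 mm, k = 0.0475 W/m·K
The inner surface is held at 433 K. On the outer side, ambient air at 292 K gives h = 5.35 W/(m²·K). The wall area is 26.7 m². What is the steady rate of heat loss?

Q ≈ 2270 W

Treating each layer as a thermal resistance in series:
R_cast iron = L/(kA) = 0.0041/(54.5×26.7) = 2.818×10^-6 K/W
R_mineral wool = L/(kA) = 0.07/(0.0475×26.7) = 0.05519 K/W
R_outer film = 1/(h_o·A) = 1/(5.35×26.7) = 0.007001 K/W
R_total = 0.0622 K/W
Q = ΔT / R_total = 141 / 0.0622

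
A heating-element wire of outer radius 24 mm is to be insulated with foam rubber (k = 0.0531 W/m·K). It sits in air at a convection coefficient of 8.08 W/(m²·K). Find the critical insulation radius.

For a cylinder r_cr = k/h = 0.0531/8.08
r_cr = 6.57 mm; since the bare radius (24 mm) is above r_cr, any added insulation will reduce heat loss.

r_cr ≈ 6.57 mm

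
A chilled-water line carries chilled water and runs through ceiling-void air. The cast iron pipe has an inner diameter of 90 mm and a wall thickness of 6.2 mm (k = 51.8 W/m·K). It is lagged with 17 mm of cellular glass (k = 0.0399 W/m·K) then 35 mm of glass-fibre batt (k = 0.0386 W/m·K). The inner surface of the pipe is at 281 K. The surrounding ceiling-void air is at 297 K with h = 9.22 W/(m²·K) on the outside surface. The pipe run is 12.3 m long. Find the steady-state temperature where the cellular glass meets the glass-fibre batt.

T ≈ 287 K

Per-layer cylindrical resistances, series-summed:
R_cast iron pipe wall = ln(51.2/45)/(2π×51.8×12.3) = 3.224×10^-5 K/W
R_cellular glass = ln(68.2/51.2)/(2π×0.0399×12.3) = 0.09298 K/W
R_glass-fibre batt = ln(103.2/68.2)/(2π×0.0386×12.3) = 0.1389 K/W
R_outer film = 1/(h_o·2πr_oL) = 1/(9.22×2π×0.1032×12.3) = 0.0136 K/W
R_total = 0.2455 K/W
Q = ΔT/R_total = 16/0.2455
Q = 65.2 W
T_interface = T_inner + Q·ΣR(inner→interface) = 281 + 65.2×0.09301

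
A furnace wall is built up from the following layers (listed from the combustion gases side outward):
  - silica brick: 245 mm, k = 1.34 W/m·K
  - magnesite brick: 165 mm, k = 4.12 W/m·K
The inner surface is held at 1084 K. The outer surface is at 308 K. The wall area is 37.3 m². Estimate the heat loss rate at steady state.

Thermal resistances in series:
R_silica brick = L/(kA) = 0.245/(1.34×37.3) = 0.004902 K/W
R_magnesite brick = L/(kA) = 0.165/(4.12×37.3) = 0.001074 K/W
R_total = 0.005975 K/W
Q = ΔT / R_total = 776 / 0.005975

Q ≈ 130000 W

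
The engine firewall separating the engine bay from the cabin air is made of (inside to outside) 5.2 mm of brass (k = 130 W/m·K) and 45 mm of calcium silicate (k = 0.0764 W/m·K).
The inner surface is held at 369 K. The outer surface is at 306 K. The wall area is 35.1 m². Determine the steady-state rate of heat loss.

Model the wall as resistances in series:
R_brass = L/(kA) = 0.0052/(130×35.1) = 1.14×10^-6 K/W
R_calcium silicate = L/(kA) = 0.045/(0.0764×35.1) = 0.01678 K/W
R_total = 0.01678 K/W
Q = ΔT / R_total = 63 / 0.01678

Q ≈ 3750 W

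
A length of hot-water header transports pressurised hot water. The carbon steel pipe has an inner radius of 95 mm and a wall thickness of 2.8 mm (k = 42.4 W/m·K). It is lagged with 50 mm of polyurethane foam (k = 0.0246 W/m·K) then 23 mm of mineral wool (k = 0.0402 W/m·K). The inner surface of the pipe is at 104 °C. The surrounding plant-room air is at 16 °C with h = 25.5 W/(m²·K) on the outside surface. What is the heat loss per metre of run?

q′ ≈ 26.8 W/m

Cylindrical conduction, so R = ln(r₂/r₁)/(2πkL) per layer, in series:
R_carbon steel pipe wall = ln(97.8/95)/(2π×42.4×1) = 1.09×10^-4 K/W
R_polyurethane foam = ln(147.8/97.8)/(2π×0.0246×1) = 2.672 K/W
R_mineral wool = ln(170.8/147.8)/(2π×0.0402×1) = 0.5726 K/W
R_outer film = 1/(h_o·2πr_oL) = 1/(25.5×2π×0.1708×1) = 0.03654 K/W
R_total = 3.281 K/W
Q = ΔT/R_total = 88/3.281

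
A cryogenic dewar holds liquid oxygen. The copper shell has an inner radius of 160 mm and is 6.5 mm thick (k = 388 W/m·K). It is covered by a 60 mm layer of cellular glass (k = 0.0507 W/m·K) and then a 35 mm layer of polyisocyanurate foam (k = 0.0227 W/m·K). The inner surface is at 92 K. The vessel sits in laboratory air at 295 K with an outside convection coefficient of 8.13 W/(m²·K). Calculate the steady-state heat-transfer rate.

Q ≈ 43.1 W

Each spherical layer contributes R = (1/r_i − 1/r_o)/(4πk):
R_copper shell = (1/0.16 − 1/0.1665)/(4π×388) = 5.004×10^-5 K/W
R_cellular glass = (1/0.1665 − 1/0.2265)/(4π×0.0507) = 2.497 K/W
R_polyisocyanurate foam = (1/0.2265 − 1/0.2615)/(4π×0.0227) = 2.072 K/W
R_outer film = 1/(h·4πr_o²) = 1/(8.13×4π×0.2615²) = 0.1431 K/W
R_total = 4.712 K/W
Q = ΔT/R_total = 203/4.712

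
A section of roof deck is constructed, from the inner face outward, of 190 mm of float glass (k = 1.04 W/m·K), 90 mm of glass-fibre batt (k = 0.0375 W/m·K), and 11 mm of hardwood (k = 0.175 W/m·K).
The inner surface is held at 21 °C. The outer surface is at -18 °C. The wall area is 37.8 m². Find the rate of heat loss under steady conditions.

Q ≈ 557 W

Treating each layer as a thermal resistance in series:
R_float glass = L/(kA) = 0.19/(1.04×37.8) = 0.004833 K/W
R_glass-fibre batt = L/(kA) = 0.09/(0.0375×37.8) = 0.06349 K/W
R_hardwood = L/(kA) = 0.011/(0.175×37.8) = 0.001663 K/W
R_total = 0.06999 K/W
Q = ΔT / R_total = 39 / 0.06999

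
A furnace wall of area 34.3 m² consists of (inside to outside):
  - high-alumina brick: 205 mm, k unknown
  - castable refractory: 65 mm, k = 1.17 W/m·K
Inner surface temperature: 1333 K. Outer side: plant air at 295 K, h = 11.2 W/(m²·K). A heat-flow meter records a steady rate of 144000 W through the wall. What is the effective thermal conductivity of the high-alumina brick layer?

Treating each layer as a thermal resistance in series:
R_castable refractory = L/(kA) = 0.065/(1.17×34.3) = 0.00162 K/W
R_outer film = 1/(h_o·A) = 1/(11.2×34.3) = 0.002603 K/W
Sum of known resistances R_other = 0.004223 K/W
Total R = ΔT/Q = 1038/144000 = 0.007208 K/W
R_high-alumina brick = R_total − R_other = 0.002986 K/W
k = L/(R·A) = 0.205/(0.002986×34.3)

k ≈ 2 W/(m·K)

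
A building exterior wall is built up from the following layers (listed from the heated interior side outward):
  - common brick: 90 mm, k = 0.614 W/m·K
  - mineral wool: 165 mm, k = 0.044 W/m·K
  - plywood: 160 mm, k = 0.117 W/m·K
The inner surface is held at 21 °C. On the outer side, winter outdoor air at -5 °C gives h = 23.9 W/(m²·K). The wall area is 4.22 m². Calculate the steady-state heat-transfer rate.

Treating each layer as a thermal resistance in series:
R_common brick = L/(kA) = 0.09/(0.614×4.22) = 0.03473 K/W
R_mineral wool = L/(kA) = 0.165/(0.044×4.22) = 0.8886 K/W
R_plywood = L/(kA) = 0.16/(0.117×4.22) = 0.3241 K/W
R_outer film = 1/(h_o·A) = 1/(23.9×4.22) = 0.009915 K/W
R_total = 1.257 K/W
Q = ΔT / R_total = 26 / 1.257

Q ≈ 20.7 W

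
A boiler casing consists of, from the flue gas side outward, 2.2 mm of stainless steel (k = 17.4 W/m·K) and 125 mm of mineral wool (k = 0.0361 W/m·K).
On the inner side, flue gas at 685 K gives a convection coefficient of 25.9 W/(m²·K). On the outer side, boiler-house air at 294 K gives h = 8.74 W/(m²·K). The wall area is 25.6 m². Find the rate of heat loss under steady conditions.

Q ≈ 2770 W

Treating each layer as a thermal resistance in series:
R_inner film = 1/(h_i·A) = 1/(25.9×25.6) = 0.001508 K/W
R_stainless steel = L/(kA) = 0.0022/(17.4×25.6) = 4.939×10^-6 K/W
R_mineral wool = L/(kA) = 0.125/(0.0361×25.6) = 0.1353 K/W
R_outer film = 1/(h_o·A) = 1/(8.74×25.6) = 0.004469 K/W
R_total = 0.1412 K/W
Q = ΔT / R_total = 391 / 0.1412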